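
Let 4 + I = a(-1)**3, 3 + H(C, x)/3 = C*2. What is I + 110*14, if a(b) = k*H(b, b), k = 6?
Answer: -727464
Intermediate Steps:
H(C, x) = -9 + 6*C (H(C, x) = -9 + 3*(C*2) = -9 + 3*(2*C) = -9 + 6*C)
a(b) = -54 + 36*b (a(b) = 6*(-9 + 6*b) = -54 + 36*b)
I = -729004 (I = -4 + (-54 + 36*(-1))**3 = -4 + (-54 - 36)**3 = -4 + (-90)**3 = -4 - 729000 = -729004)
I + 110*14 = -729004 + 110*14 = -729004 + 1540 = -727464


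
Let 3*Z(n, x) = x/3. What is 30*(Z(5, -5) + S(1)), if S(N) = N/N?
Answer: 40/3 ≈ 13.333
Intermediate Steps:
Z(n, x) = x/9 (Z(n, x) = (x/3)/3 = x/9)
S(N) = 1
30*(Z(5, -5) + S(1)) = 30*((⅑)*(-5) + 1) = 30*(-5/9 + 1) = 30*(4/9) = 40/3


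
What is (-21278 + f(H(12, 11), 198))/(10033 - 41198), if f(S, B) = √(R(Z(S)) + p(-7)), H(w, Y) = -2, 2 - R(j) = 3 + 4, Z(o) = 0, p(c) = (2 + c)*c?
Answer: 21278/31165 - √30/31165 ≈ 0.68258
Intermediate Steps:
p(c) = c*(2 + c)
R(j) = -5 (R(j) = 2 - (3 + 4) = 2 - 1*7 = 2 - 7 = -5)
f(S, B) = √30 (f(S, B) = √(-5 - 7*(2 - 7)) = √(-5 - 7*(-5)) = √(-5 + 35) = √30)
(-21278 + f(H(12, 11), 198))/(10033 - 41198) = (-21278 + √30)/(10033 - 41198) = (-21278 + √30)/(-31165) = (-21278 + √30)*(-1/31165) = 21278/31165 - √30/31165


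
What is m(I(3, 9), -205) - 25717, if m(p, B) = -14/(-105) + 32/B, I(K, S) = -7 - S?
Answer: -15815969/615 ≈ -25717.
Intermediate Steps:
m(p, B) = 2/15 + 32/B (m(p, B) = -14*(-1/105) + 32/B = 2/15 + 32/B)
m(I(3, 9), -205) - 25717 = (2/15 + 32/(-205)) - 25717 = (2/15 + 32*(-1/205)) - 25717 = (2/15 - 32/205) - 25717 = -14/615 - 25717 = -15815969/615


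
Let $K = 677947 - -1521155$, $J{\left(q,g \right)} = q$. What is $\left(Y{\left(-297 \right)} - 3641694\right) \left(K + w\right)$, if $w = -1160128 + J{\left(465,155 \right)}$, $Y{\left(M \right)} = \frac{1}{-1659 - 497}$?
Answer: $- \frac{8161147268439335}{2156} \approx -3.7853 \cdot 10^{12}$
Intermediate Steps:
$Y{\left(M \right)} = - \frac{1}{2156}$ ($Y{\left(M \right)} = \frac{1}{-2156} = - \frac{1}{2156}$)
$K = 2199102$ ($K = 677947 + 1521155 = 2199102$)
$w = -1159663$ ($w = -1160128 + 465 = -1159663$)
$\left(Y{\left(-297 \right)} - 3641694\right) \left(K + w\right) = \left(- \frac{1}{2156} - 3641694\right) \left(2199102 - 1159663\right) = \left(- \frac{1}{2156} - 3641694\right) 1039439 = \left(- \frac{7851492265}{2156}\right) 1039439 = - \frac{8161147268439335}{2156}$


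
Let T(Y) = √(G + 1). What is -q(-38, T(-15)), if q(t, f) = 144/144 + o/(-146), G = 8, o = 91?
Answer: -55/146 ≈ -0.37671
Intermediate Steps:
T(Y) = 3 (T(Y) = √(8 + 1) = √9 = 3)
q(t, f) = 55/146 (q(t, f) = 144/144 + 91/(-146) = 144*(1/144) + 91*(-1/146) = 1 - 91/146 = 55/146)
-q(-38, T(-15)) = -1*55/146 = -55/146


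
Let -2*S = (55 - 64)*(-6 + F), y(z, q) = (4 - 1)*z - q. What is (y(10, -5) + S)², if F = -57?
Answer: 247009/4 ≈ 61752.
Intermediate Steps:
y(z, q) = -q + 3*z (y(z, q) = 3*z - q = -q + 3*z)
S = -567/2 (S = -(55 - 64)*(-6 - 57)/2 = -(-9)*(-63)/2 = -½*567 = -567/2 ≈ -283.50)
(y(10, -5) + S)² = ((-1*(-5) + 3*10) - 567/2)² = ((5 + 30) - 567/2)² = (35 - 567/2)² = (-497/2)² = 247009/4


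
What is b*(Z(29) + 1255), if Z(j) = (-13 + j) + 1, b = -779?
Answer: -990888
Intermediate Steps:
Z(j) = -12 + j
b*(Z(29) + 1255) = -779*((-12 + 29) + 1255) = -779*(17 + 1255) = -779*1272 = -990888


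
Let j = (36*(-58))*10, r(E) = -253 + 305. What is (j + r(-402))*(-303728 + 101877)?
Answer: 4204152628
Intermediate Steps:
r(E) = 52
j = -20880 (j = -2088*10 = -20880)
(j + r(-402))*(-303728 + 101877) = (-20880 + 52)*(-303728 + 101877) = -20828*(-201851) = 4204152628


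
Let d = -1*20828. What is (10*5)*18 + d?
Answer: -19928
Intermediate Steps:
d = -20828
(10*5)*18 + d = (10*5)*18 - 20828 = 50*18 - 20828 = 900 - 20828 = -19928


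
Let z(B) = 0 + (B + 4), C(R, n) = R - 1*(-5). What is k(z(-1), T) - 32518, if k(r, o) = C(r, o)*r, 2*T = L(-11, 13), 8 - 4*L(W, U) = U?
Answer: -32494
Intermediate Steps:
C(R, n) = 5 + R (C(R, n) = R + 5 = 5 + R)
L(W, U) = 2 - U/4
T = -5/8 (T = (2 - ¼*13)/2 = (2 - 13/4)/2 = (½)*(-5/4) = -5/8 ≈ -0.62500)
z(B) = 4 + B (z(B) = 0 + (4 + B) = 4 + B)
k(r, o) = r*(5 + r) (k(r, o) = (5 + r)*r = r*(5 + r))
k(z(-1), T) - 32518 = (4 - 1)*(5 + (4 - 1)) - 32518 = 3*(5 + 3) - 32518 = 3*8 - 32518 = 24 - 32518 = -32494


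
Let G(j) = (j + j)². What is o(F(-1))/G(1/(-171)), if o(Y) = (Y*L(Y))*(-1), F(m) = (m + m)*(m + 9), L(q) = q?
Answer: -1871424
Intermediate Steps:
F(m) = 2*m*(9 + m) (F(m) = (2*m)*(9 + m) = 2*m*(9 + m))
G(j) = 4*j² (G(j) = (2*j)² = 4*j²)
o(Y) = -Y² (o(Y) = (Y*Y)*(-1) = Y²*(-1) = -Y²)
o(F(-1))/G(1/(-171)) = (-(2*(-1)*(9 - 1))²)/((4*(1/(-171))²)) = (-(2*(-1)*8)²)/((4*(-1/171)²)) = (-1*(-16)²)/((4*(1/29241))) = (-1*256)/(4/29241) = -256*29241/4 = -1871424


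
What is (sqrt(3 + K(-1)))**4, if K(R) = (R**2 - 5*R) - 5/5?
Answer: 64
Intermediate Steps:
K(R) = -1 + R**2 - 5*R (K(R) = (R**2 - 5*R) - 5*1/5 = (R**2 - 5*R) - 1 = -1 + R**2 - 5*R)
(sqrt(3 + K(-1)))**4 = (sqrt(3 + (-1 + (-1)**2 - 5*(-1))))**4 = (sqrt(3 + (-1 + 1 + 5)))**4 = (sqrt(3 + 5))**4 = (sqrt(8))**4 = (2*sqrt(2))**4 = 64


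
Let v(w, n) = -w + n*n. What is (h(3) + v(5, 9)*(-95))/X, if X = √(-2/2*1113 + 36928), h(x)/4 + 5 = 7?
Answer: -7212*√35815/35815 ≈ -38.109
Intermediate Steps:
v(w, n) = n² - w (v(w, n) = -w + n² = n² - w)
h(x) = 8 (h(x) = -20 + 4*7 = -20 + 28 = 8)
X = √35815 (X = √(-2*½*1113 + 36928) = √(-1*1113 + 36928) = √(-1113 + 36928) = √35815 ≈ 189.25)
(h(3) + v(5, 9)*(-95))/X = (8 + (9² - 1*5)*(-95))/(√35815) = (8 + (81 - 5)*(-95))*(√35815/35815) = (8 + 76*(-95))*(√35815/35815) = (8 - 7220)*(√35815/35815) = -7212*√35815/35815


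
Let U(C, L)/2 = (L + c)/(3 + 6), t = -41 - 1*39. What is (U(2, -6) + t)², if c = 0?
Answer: 59536/9 ≈ 6615.1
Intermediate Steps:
t = -80 (t = -41 - 39 = -80)
U(C, L) = 2*L/9 (U(C, L) = 2*((L + 0)/(3 + 6)) = 2*(L/9) = 2*L/9)
(U(2, -6) + t)² = ((2/9)*(-6) - 80)² = (-4/3 - 80)² = (-244/3)² = 59536/9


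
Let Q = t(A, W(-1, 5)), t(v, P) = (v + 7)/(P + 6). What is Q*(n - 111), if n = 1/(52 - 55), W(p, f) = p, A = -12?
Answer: 334/3 ≈ 111.33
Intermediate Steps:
n = -1/3 (n = 1/(-3) = -1/3 ≈ -0.33333)
t(v, P) = (7 + v)/(6 + P)
Q = -1 (Q = (7 - 12)/(6 - 1) = -5/5 = (1/5)*(-5) = -1)
Q*(n - 111) = -(-1/3 - 111) = -1*(-334/3) = 334/3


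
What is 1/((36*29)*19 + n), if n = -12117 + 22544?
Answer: 1/30263 ≈ 3.3044e-5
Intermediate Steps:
n = 10427
1/((36*29)*19 + n) = 1/((36*29)*19 + 10427) = 1/(1044*19 + 10427) = 1/(19836 + 10427) = 1/30263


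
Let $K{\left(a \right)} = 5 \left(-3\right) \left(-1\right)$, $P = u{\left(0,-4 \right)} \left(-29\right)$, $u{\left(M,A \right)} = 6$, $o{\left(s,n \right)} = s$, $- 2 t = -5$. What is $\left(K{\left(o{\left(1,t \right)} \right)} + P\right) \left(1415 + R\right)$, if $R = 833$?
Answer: $-357432$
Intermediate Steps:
$t = \frac{5}{2}$ ($t = \left(- \frac{1}{2}\right) \left(-5\right) = \frac{5}{2} \approx 2.5$)
$P = -174$ ($P = 6 \left(-29\right) = -174$)
$K{\left(a \right)} = 15$ ($K{\left(a \right)} = \left(-15\right) \left(-1\right) = 15$)
$\left(K{\left(o{\left(1,t \right)} \right)} + P\right) \left(1415 + R\right) = \left(15 - 174\right) \left(1415 + 833\right) = \left(-159\right) 2248 = -357432$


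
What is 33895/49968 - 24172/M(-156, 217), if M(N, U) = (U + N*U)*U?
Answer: 248600483021/364706188560 ≈ 0.68165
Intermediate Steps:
M(N, U) = U*(U + N*U)
33895/49968 - 24172/M(-156, 217) = 33895/49968 - 24172*1/(47089*(1 - 156)) = 33895*(1/49968) - 24172/(47089*(-155)) = 33895/49968 - 24172/(-7298795) = 33895/49968 - 24172*(-1/7298795) = 33895/49968 + 24172/7298795 = 248600483021/364706188560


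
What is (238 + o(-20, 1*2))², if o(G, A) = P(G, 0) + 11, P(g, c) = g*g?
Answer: 421201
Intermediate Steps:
P(g, c) = g²
o(G, A) = 11 + G² (o(G, A) = G² + 11 = 11 + G²)
(238 + o(-20, 1*2))² = (238 + (11 + (-20)²))² = (238 + (11 + 400))² = (238 + 411)² = 649² = 421201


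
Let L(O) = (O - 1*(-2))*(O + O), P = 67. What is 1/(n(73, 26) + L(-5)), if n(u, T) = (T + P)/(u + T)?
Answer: 33/1021 ≈ 0.032321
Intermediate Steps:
L(O) = 2*O*(2 + O) (L(O) = (O + 2)*(2*O) = (2 + O)*(2*O) = 2*O*(2 + O))
n(u, T) = (67 + T)/(T + u) (n(u, T) = (T + 67)/(u + T) = (67 + T)/(T + u))
1/(n(73, 26) + L(-5)) = 1/((67 + 26)/(26 + 73) + 2*(-5)*(2 - 5)) = 1/(93/99 + 2*(-5)*(-3)) = 1/((1/99)*93 + 30) = 1/(31/33 + 30) = 1/(1021/33) = 33/1021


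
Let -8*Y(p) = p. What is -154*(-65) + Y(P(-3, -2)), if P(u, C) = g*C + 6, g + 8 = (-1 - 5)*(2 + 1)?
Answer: 40011/4 ≈ 10003.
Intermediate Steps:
g = -26 (g = -8 + (-1 - 5)*(2 + 1) = -8 - 6*3 = -8 - 18 = -26)
P(u, C) = 6 - 26*C (P(u, C) = -26*C + 6 = 6 - 26*C)
Y(p) = -p/8
-154*(-65) + Y(P(-3, -2)) = -154*(-65) - (6 - 26*(-2))/8 = 10010 - (6 + 52)/8 = 10010 - ⅛*58 = 10010 - 29/4 = 40011/4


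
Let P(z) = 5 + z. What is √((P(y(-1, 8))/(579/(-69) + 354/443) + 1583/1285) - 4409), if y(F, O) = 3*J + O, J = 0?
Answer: 53*I*√234841540955/386785 ≈ 66.404*I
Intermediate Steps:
y(F, O) = O (y(F, O) = 3*0 + O = 0 + O = O)
√((P(y(-1, 8))/(579/(-69) + 354/443) + 1583/1285) - 4409) = √(((5 + 8)/(579/(-69) + 354/443) + 1583/1285) - 4409) = √((13/(579*(-1/69) + 354*(1/443)) + 1583*(1/1285)) - 4409) = √((13/(-193/23 + 354/443) + 1583/1285) - 4409) = √((13/(-77357/10189) + 1583/1285) - 4409) = √((13*(-10189/77357) + 1583/1285) - 4409) = √((-132457/77357 + 1583/1285) - 4409) = √(-185802/386785 - 4409) = √(-1705520867/386785) = 53*I*√234841540955/386785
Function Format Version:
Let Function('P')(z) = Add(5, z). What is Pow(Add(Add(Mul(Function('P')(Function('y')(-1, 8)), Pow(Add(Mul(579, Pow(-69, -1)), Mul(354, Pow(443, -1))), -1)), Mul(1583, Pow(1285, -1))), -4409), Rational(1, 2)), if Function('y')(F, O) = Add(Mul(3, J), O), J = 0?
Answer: Mul(Rational(53, 386785), I, Pow(234841540955, Rational(1, 2))) ≈ Mul(66.404, I)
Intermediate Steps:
Function('y')(F, O) = O (Function('y')(F, O) = Add(Mul(3, 0), O) = Add(0, O) = O)
Pow(Add(Add(Mul(Function('P')(Function('y')(-1, 8)), Pow(Add(Mul(579, Pow(-69, -1)), Mul(354, Pow(443, -1))), -1)), Mul(1583, Pow(1285, -1))), -4409), Rational(1, 2)) = Pow(Add(Add(Mul(Add(5, 8), Pow(Add(Mul(579, Pow(-69, -1)), Mul(354, Pow(443, -1))), -1)), Mul(1583, Pow(1285, -1))), -4409), Rational(1, 2)) = Pow(Add(Add(Mul(13, Pow(Add(Mul(579, Rational(-1, 69)), Mul(354, Rational(1, 443))), -1)), Mul(1583, Rational(1, 1285))), -4409), Rational(1, 2)) = Pow(Add(Add(Mul(13, Pow(Add(Rational(-193, 23), Rational(354, 443)), -1)), Rational(1583, 1285)), -4409), Rational(1, 2)) = Pow(Add(Add(Mul(13, Pow(Rational(-77357, 10189), -1)), Rational(1583, 1285)), -4409), Rational(1, 2)) = Pow(Add(Add(Mul(13, Rational(-10189, 77357)), Rational(1583, 1285)), -4409), Rational(1, 2)) = Pow(Add(Add(Rational(-132457, 77357), Rational(1583, 1285)), -4409), Rational(1, 2)) = Pow(Add(Rational(-185802, 386785), -4409), Rational(1, 2)) = Pow(Rational(-1705520867, 386785), Rational(1, 2)) = Mul(Rational(53, 386785), I, Pow(234841540955, Rational(1, 2)))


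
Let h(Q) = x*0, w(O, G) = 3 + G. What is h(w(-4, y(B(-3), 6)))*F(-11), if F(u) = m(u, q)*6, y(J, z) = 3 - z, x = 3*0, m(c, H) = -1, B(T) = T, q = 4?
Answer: 0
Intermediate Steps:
x = 0
h(Q) = 0 (h(Q) = 0*0 = 0)
F(u) = -6 (F(u) = -1*6 = -6)
h(w(-4, y(B(-3), 6)))*F(-11) = 0*(-6) = 0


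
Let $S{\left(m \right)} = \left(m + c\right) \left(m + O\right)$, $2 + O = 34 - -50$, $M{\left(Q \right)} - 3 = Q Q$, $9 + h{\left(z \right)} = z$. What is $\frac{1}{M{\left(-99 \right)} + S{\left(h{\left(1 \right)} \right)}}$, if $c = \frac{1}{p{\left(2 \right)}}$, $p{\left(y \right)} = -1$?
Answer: $\frac{1}{9138} \approx 0.00010943$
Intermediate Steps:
$h{\left(z \right)} = -9 + z$
$M{\left(Q \right)} = 3 + Q^{2}$ ($M{\left(Q \right)} = 3 + Q Q = 3 + Q^{2}$)
$c = -1$ ($c = \frac{1}{-1} = -1$)
$O = 82$ ($O = -2 + \left(34 - -50\right) = -2 + \left(34 + 50\right) = -2 + 84 = 82$)
$S{\left(m \right)} = \left(-1 + m\right) \left(82 + m\right)$ ($S{\left(m \right)} = \left(m - 1\right) \left(m + 82\right) = \left(-1 + m\right) \left(82 + m\right)$)
$\frac{1}{M{\left(-99 \right)} + S{\left(h{\left(1 \right)} \right)}} = \frac{1}{\left(3 + \left(-99\right)^{2}\right) + \left(-82 + \left(-9 + 1\right)^{2} + 81 \left(-9 + 1\right)\right)} = \frac{1}{\left(3 + 9801\right) + \left(-82 + \left(-8\right)^{2} + 81 \left(-8\right)\right)} = \frac{1}{9804 - 666} = \frac{1}{9138}$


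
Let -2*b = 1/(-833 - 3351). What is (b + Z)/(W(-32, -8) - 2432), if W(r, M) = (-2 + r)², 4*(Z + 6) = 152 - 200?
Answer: 13693/970688 ≈ 0.014106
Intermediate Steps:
b = 1/8368 (b = -1/(2*(-833 - 3351)) = -½/(-4184) = -½*(-1/4184) = 1/8368 ≈ 0.00011950)
Z = -18 (Z = -6 + (152 - 200)/4 = -6 + (¼)*(-48) = -6 - 12 = -18)
(b + Z)/(W(-32, -8) - 2432) = (1/8368 - 18)/((-2 - 32)² - 2432) = -150623/(8368*((-34)² - 2432)) = -150623/(8368*(1156 - 2432)) = -150623/8368/(-1276) = -150623/8368*(-1/1276) = 13693/970688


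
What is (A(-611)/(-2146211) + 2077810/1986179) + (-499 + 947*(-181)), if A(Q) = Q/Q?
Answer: -732789426673105983/4262759217769 ≈ -1.7191e+5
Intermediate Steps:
A(Q) = 1
(A(-611)/(-2146211) + 2077810/1986179) + (-499 + 947*(-181)) = (1/(-2146211) + 2077810/1986179) + (-499 + 947*(-181)) = (1*(-1/2146211) + 2077810*(1/1986179)) + (-499 - 171407) = (-1/2146211 + 2077810/1986179) - 171906 = 4459416691731/4262759217769 - 171906 = -732789426673105983/4262759217769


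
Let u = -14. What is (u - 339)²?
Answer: 124609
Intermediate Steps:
(u - 339)² = (-14 - 339)² = (-353)² = 124609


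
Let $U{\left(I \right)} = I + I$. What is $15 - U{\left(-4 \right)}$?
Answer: $23$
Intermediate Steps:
$U{\left(I \right)} = 2 I$
$15 - U{\left(-4 \right)} = 15 - 2 \left(-4\right) = 15 - -8 = 15 + 8 = 23$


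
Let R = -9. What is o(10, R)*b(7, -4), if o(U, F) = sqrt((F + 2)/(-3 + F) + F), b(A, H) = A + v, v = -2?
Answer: 5*I*sqrt(303)/6 ≈ 14.506*I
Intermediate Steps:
b(A, H) = -2 + A (b(A, H) = A - 2 = -2 + A)
o(U, F) = sqrt(F + (2 + F)/(-3 + F)) (o(U, F) = sqrt((2 + F)/(-3 + F) + F) = sqrt(F + (2 + F)/(-3 + F)))
o(10, R)*b(7, -4) = sqrt((2 - 9 - 9*(-3 - 9))/(-3 - 9))*(-2 + 7) = sqrt((2 - 9 - 9*(-12))/(-12))*5 = sqrt(-(2 - 9 + 108)/12)*5 = sqrt(-1/12*101)*5 = sqrt(-101/12)*5 = (I*sqrt(303)/6)*5 = 5*I*sqrt(303)/6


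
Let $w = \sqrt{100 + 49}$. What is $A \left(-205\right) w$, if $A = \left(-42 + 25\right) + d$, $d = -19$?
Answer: $7380 \sqrt{149} \approx 90084.0$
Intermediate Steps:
$A = -36$ ($A = \left(-42 + 25\right) - 19 = -17 - 19 = -36$)
$w = \sqrt{149} \approx 12.207$
$A \left(-205\right) w = \left(-36\right) \left(-205\right) \sqrt{149} = 7380 \sqrt{149}$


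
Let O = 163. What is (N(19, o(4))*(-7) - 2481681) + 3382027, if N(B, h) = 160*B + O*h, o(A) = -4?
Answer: 883630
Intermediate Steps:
N(B, h) = 160*B + 163*h
(N(19, o(4))*(-7) - 2481681) + 3382027 = ((160*19 + 163*(-4))*(-7) - 2481681) + 3382027 = ((3040 - 652)*(-7) - 2481681) + 3382027 = (2388*(-7) - 2481681) + 3382027 = (-16716 - 2481681) + 3382027 = -2498397 + 3382027 = 883630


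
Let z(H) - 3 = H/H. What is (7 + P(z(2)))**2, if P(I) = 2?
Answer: 81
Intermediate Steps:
z(H) = 4 (z(H) = 3 + H/H = 3 + 1 = 4)
(7 + P(z(2)))**2 = (7 + 2)**2 = 9**2 = 81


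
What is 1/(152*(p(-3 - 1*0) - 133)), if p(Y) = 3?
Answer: -1/19760 ≈ -5.0607e-5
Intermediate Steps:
1/(152*(p(-3 - 1*0) - 133)) = 1/(152*(3 - 133)) = 1/(152*(-130)) = 1/(-19760) = -1/19760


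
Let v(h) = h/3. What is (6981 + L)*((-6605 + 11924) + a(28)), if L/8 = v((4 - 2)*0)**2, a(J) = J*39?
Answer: 44755191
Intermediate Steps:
a(J) = 39*J
v(h) = h/3 (v(h) = h*(1/3) = h/3)
L = 0 (L = 8*(((4 - 2)*0)/3)**2 = 8*((2*0)/3)**2 = 8*((1/3)*0)**2 = 8*0**2 = 8*0 = 0)
(6981 + L)*((-6605 + 11924) + a(28)) = (6981 + 0)*((-6605 + 11924) + 39*28) = 6981*(5319 + 1092) = 6981*6411 = 44755191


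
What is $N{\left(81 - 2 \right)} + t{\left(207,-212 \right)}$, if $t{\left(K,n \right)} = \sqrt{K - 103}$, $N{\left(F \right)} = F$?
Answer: $79 + 2 \sqrt{26} \approx 89.198$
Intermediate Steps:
$t{\left(K,n \right)} = \sqrt{-103 + K}$
$N{\left(81 - 2 \right)} + t{\left(207,-212 \right)} = \left(81 - 2\right) + \sqrt{-103 + 207} = \left(81 - 2\right) + \sqrt{104} = 79 + 2 \sqrt{26}$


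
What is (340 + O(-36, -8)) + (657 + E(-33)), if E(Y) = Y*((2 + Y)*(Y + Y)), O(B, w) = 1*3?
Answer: -66518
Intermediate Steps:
O(B, w) = 3
E(Y) = 2*Y²*(2 + Y) (E(Y) = Y*((2 + Y)*(2*Y)) = Y*(2*Y*(2 + Y)) = 2*Y²*(2 + Y))
(340 + O(-36, -8)) + (657 + E(-33)) = (340 + 3) + (657 + 2*(-33)²*(2 - 33)) = 343 + (657 + 2*1089*(-31)) = 343 + (657 - 67518) = 343 - 66861 = -66518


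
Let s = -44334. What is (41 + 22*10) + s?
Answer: -44073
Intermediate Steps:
(41 + 22*10) + s = (41 + 22*10) - 44334 = (41 + 220) - 44334 = 261 - 44334 = -44073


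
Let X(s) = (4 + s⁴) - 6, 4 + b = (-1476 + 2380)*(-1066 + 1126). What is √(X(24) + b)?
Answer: 3*√42890 ≈ 621.30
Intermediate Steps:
b = 54236 (b = -4 + (-1476 + 2380)*(-1066 + 1126) = -4 + 904*60 = -4 + 54240 = 54236)
X(s) = -2 + s⁴
√(X(24) + b) = √((-2 + 24⁴) + 54236) = √((-2 + 331776) + 54236) = √(331774 + 54236) = √386010 = 3*√42890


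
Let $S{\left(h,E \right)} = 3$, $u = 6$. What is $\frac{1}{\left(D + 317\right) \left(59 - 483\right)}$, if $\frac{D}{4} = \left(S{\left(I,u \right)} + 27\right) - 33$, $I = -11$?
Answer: $- \frac{1}{129320} \approx -7.7328 \cdot 10^{-6}$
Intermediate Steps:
$D = -12$ ($D = 4 \left(\left(3 + 27\right) - 33\right) = 4 \left(30 - 33\right) = 4 \left(-3\right) = -12$)
$\frac{1}{\left(D + 317\right) \left(59 - 483\right)} = \frac{1}{\left(-12 + 317\right) \left(59 - 483\right)} = \frac{1}{305 \left(-424\right)} = \frac{1}{-129320} = - \frac{1}{129320}$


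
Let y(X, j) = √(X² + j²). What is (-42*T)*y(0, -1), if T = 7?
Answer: -294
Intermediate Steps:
(-42*T)*y(0, -1) = (-42*7)*√(0² + (-1)²) = -294*√(0 + 1) = -294*√1 = -294*1 = -294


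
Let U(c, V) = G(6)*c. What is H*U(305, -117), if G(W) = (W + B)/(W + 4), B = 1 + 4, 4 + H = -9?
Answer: -8723/2 ≈ -4361.5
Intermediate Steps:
H = -13 (H = -4 - 9 = -13)
B = 5
G(W) = (5 + W)/(4 + W) (G(W) = (W + 5)/(W + 4) = (5 + W)/(4 + W))
U(c, V) = 11*c/10 (U(c, V) = ((5 + 6)/(4 + 6))*c = (11/10)*c = ((1/10)*11)*c = 11*c/10)
H*U(305, -117) = -143*305/10 = -13*671/2 = -8723/2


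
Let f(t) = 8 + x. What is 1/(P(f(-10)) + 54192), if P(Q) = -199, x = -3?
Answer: 1/53993 ≈ 1.8521e-5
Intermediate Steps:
f(t) = 5 (f(t) = 8 - 3 = 5)
1/(P(f(-10)) + 54192) = 1/(-199 + 54192) = 1/53993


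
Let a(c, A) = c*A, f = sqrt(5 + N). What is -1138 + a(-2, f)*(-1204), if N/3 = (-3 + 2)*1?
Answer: -1138 + 2408*sqrt(2) ≈ 2267.4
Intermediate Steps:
N = -3 (N = 3*((-3 + 2)*1) = 3*(-1*1) = 3*(-1) = -3)
f = sqrt(2) (f = sqrt(5 - 3) = sqrt(2) ≈ 1.4142)
a(c, A) = A*c
-1138 + a(-2, f)*(-1204) = -1138 + (sqrt(2)*(-2))*(-1204) = -1138 - 2*sqrt(2)*(-1204) = -1138 + 2408*sqrt(2)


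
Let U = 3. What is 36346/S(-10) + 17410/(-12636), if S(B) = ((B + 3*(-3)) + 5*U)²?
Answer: 57373687/25272 ≈ 2270.2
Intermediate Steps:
S(B) = (6 + B)² (S(B) = ((B + 3*(-3)) + 5*3)² = ((B - 9) + 15)² = ((-9 + B) + 15)² = (6 + B)²)
36346/S(-10) + 17410/(-12636) = 36346/((6 - 10)²) + 17410/(-12636) = 36346/((-4)²) + 17410*(-1/12636) = 36346/16 - 8705/6318 = 36346*(1/16) - 8705/6318 = 18173/8 - 8705/6318 = 57373687/25272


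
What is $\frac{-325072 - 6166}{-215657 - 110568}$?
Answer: $\frac{331238}{326225} \approx 1.0154$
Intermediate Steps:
$\frac{-325072 - 6166}{-215657 - 110568} = - \frac{331238}{-326225} = \left(-331238\right) \left(- \frac{1}{326225}\right) = \frac{331238}{326225}$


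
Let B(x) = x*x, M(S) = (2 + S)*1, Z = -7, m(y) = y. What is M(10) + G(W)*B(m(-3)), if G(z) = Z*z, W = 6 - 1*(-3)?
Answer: -555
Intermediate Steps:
W = 9 (W = 6 + 3 = 9)
M(S) = 2 + S
B(x) = x**2
G(z) = -7*z
M(10) + G(W)*B(m(-3)) = (2 + 10) - 7*9*(-3)**2 = 12 - 63*9 = 12 - 567 = -555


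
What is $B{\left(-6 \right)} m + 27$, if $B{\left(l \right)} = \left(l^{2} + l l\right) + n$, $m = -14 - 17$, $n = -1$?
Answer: $-2174$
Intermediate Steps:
$m = -31$ ($m = -14 - 17 = -31$)
$B{\left(l \right)} = -1 + 2 l^{2}$ ($B{\left(l \right)} = \left(l^{2} + l l\right) - 1 = \left(l^{2} + l^{2}\right) - 1 = 2 l^{2} - 1 = -1 + 2 l^{2}$)
$B{\left(-6 \right)} m + 27 = \left(-1 + 2 \left(-6\right)^{2}\right) \left(-31\right) + 27 = \left(-1 + 2 \cdot 36\right) \left(-31\right) + 27 = \left(-1 + 72\right) \left(-31\right) + 27 = 71 \left(-31\right) + 27 = -2201 + 27 = -2174$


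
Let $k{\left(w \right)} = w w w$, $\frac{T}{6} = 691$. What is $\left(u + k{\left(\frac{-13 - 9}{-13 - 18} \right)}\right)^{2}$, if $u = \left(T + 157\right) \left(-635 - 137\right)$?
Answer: $\frac{9793712758840494232464}{887503681} \approx 1.1035 \cdot 10^{13}$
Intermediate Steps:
$T = 4146$ ($T = 6 \cdot 691 = 4146$)
$u = -3321916$ ($u = \left(4146 + 157\right) \left(-635 - 137\right) = 4303 \left(-772\right) = -3321916$)
$k{\left(w \right)} = w^{3}$ ($k{\left(w \right)} = w^{2} w = w^{3}$)
$\left(u + k{\left(\frac{-13 - 9}{-13 - 18} \right)}\right)^{2} = \left(-3321916 + \left(\frac{-13 - 9}{-13 - 18}\right)^{3}\right)^{2} = \left(-3321916 + \left(- \frac{22}{-31}\right)^{3}\right)^{2} = \left(-3321916 + \left(\left(-22\right) \left(- \frac{1}{31}\right)\right)^{3}\right)^{2} = \left(-3321916 + \left(\frac{22}{31}\right)^{3}\right)^{2} = \left(-3321916 + \frac{10648}{29791}\right)^{2} = \left(- \frac{98963188908}{29791}\right)^{2} = \frac{9793712758840494232464}{887503681}$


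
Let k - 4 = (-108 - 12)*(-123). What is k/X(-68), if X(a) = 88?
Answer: 3691/22 ≈ 167.77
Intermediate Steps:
k = 14764 (k = 4 + (-108 - 12)*(-123) = 4 - 120*(-123) = 4 + 14760 = 14764)
k/X(-68) = 14764/88 = 14764*(1/88) = 3691/22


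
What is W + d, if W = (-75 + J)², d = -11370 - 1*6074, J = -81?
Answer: 6892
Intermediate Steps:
d = -17444 (d = -11370 - 6074 = -17444)
W = 24336 (W = (-75 - 81)² = (-156)² = 24336)
W + d = 24336 - 17444 = 6892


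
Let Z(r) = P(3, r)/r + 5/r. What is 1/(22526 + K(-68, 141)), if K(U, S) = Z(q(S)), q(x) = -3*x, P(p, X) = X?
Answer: 423/9528916 ≈ 4.4391e-5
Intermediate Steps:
Z(r) = 1 + 5/r (Z(r) = r/r + 5/r = 1 + 5/r)
K(U, S) = -(5 - 3*S)/(3*S) (K(U, S) = (5 - 3*S)/((-3*S)) = (-1/(3*S))*(5 - 3*S) = -(5 - 3*S)/(3*S))
1/(22526 + K(-68, 141)) = 1/(22526 + (-5/3 + 141)/141) = 1/(22526 + (1/141)*(418/3)) = 1/(22526 + 418/423) = 1/(9528916/423) = 423/9528916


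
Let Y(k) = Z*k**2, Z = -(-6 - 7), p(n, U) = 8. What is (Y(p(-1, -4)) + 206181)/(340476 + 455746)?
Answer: 207013/796222 ≈ 0.25999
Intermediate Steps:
Z = 13 (Z = -1*(-13) = 13)
Y(k) = 13*k**2
(Y(p(-1, -4)) + 206181)/(340476 + 455746) = (13*8**2 + 206181)/(340476 + 455746) = (13*64 + 206181)/796222 = (832 + 206181)*(1/796222) = 207013*(1/796222) = 207013/796222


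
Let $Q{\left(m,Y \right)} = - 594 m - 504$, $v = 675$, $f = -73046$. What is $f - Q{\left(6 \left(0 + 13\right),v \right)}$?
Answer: $-26210$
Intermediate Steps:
$Q{\left(m,Y \right)} = -504 - 594 m$
$f - Q{\left(6 \left(0 + 13\right),v \right)} = -73046 - \left(-504 - 594 \cdot 6 \left(0 + 13\right)\right) = -73046 - \left(-504 - 594 \cdot 6 \cdot 13\right) = -73046 - \left(-504 - 46332\right) = -73046 - -46836 = -73046 + 46836 = -26210$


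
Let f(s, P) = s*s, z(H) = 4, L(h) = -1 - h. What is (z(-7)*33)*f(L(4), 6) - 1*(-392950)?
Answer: 396250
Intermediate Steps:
f(s, P) = s²
(z(-7)*33)*f(L(4), 6) - 1*(-392950) = (4*33)*(-1 - 1*4)² - 1*(-392950) = 132*(-1 - 4)² + 392950 = 132*(-5)² + 392950 = 132*25 + 392950 = 3300 + 392950 = 396250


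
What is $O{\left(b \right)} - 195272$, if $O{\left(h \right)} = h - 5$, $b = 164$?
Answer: $-195113$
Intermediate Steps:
$O{\left(h \right)} = -5 + h$
$O{\left(b \right)} - 195272 = \left(-5 + 164\right) - 195272 = 159 - 195272 = -195113$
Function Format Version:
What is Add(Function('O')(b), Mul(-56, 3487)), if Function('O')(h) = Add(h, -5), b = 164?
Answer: -195113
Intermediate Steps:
Function('O')(h) = Add(-5, h)
Add(Function('O')(b), Mul(-56, 3487)) = Add(Add(-5, 164), Mul(-56, 3487)) = Add(159, -195272) = -195113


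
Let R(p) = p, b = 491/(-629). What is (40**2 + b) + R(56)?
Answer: 1041133/629 ≈ 1655.2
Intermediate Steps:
b = -491/629 (b = 491*(-1/629) = -491/629 ≈ -0.78060)
(40**2 + b) + R(56) = (40**2 - 491/629) + 56 = (1600 - 491/629) + 56 = 1005909/629 + 56 = 1041133/629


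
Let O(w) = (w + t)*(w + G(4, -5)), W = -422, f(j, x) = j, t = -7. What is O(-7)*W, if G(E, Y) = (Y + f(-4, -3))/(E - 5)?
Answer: 11816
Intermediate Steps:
G(E, Y) = (-4 + Y)/(-5 + E) (G(E, Y) = (Y - 4)/(E - 5) = (-4 + Y)/(-5 + E))
O(w) = (-7 + w)*(9 + w) (O(w) = (w - 7)*(w + (-4 - 5)/(-5 + 4)) = (-7 + w)*(w - 9/(-1)) = (-7 + w)*(w - 1*(-9)) = (-7 + w)*(w + 9) = (-7 + w)*(9 + w))
O(-7)*W = (-63 + (-7)² + 2*(-7))*(-422) = (-63 + 49 - 14)*(-422) = -28*(-422) = 11816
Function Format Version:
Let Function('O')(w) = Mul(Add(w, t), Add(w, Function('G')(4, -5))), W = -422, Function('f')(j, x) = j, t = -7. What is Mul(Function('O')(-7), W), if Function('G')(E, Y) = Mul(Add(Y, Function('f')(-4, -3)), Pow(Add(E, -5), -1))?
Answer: 11816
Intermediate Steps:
Function('G')(E, Y) = Mul(Pow(Add(-5, E), -1), Add(-4, Y)) (Function('G')(E, Y) = Mul(Add(Y, -4), Pow(Add(E, -5), -1)) = Mul(Add(-4, Y), Pow(Add(-5, E), -1)) = Mul(Pow(Add(-5, E), -1), Add(-4, Y)))
Function('O')(w) = Mul(Add(-7, w), Add(9, w)) (Function('O')(w) = Mul(Add(w, -7), Add(w, Mul(Pow(Add(-5, 4), -1), Add(-4, -5)))) = Mul(Add(-7, w), Add(w, Mul(Pow(-1, -1), -9))) = Mul(Add(-7, w), Add(w, Mul(-1, -9))) = Mul(Add(-7, w), Add(w, 9)) = Mul(Add(-7, w), Add(9, w)))
Mul(Function('O')(-7), W) = Mul(Add(-63, Pow(-7, 2), Mul(2, -7)), -422) = Mul(Add(-63, 49, -14), -422) = Mul(-28, -422) = 11816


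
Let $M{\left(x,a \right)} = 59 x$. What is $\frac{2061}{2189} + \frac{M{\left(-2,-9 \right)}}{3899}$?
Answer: $\frac{7777537}{8534911} \approx 0.91126$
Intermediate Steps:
$\frac{2061}{2189} + \frac{M{\left(-2,-9 \right)}}{3899} = \frac{2061}{2189} + \frac{59 \left(-2\right)}{3899} = 2061 \cdot \frac{1}{2189} - \frac{118}{3899} = \frac{2061}{2189} - \frac{118}{3899} = \frac{7777537}{8534911}$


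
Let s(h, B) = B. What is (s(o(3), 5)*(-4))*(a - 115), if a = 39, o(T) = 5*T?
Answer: 1520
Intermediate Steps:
(s(o(3), 5)*(-4))*(a - 115) = (5*(-4))*(39 - 115) = -20*(-76) = 1520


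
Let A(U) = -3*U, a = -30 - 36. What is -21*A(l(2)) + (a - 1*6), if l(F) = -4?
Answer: -324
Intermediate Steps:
a = -66
-21*A(l(2)) + (a - 1*6) = -(-63)*(-4) + (-66 - 1*6) = -21*12 + (-66 - 6) = -252 - 72 = -324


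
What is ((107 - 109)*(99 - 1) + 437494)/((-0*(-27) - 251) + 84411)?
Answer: 218649/42080 ≈ 5.1960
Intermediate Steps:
((107 - 109)*(99 - 1) + 437494)/((-0*(-27) - 251) + 84411) = (-2*98 + 437494)/((-251*0 - 251) + 84411) = (-196 + 437494)/((0 - 251) + 84411) = 437298/(-251 + 84411) = 437298/84160 = 437298*(1/84160) = 218649/42080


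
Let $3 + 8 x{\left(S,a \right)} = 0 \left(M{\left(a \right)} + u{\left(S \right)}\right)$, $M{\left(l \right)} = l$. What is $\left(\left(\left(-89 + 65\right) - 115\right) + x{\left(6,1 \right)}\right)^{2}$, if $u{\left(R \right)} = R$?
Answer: $\frac{1243225}{64} \approx 19425.0$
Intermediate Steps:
$x{\left(S,a \right)} = - \frac{3}{8}$ ($x{\left(S,a \right)} = - \frac{3}{8} + \frac{0 \left(a + S\right)}{8} = - \frac{3}{8} + \frac{0 \left(S + a\right)}{8} = - \frac{3}{8} + \frac{1}{8} \cdot 0 = - \frac{3}{8} + 0 = - \frac{3}{8}$)
$\left(\left(\left(-89 + 65\right) - 115\right) + x{\left(6,1 \right)}\right)^{2} = \left(\left(\left(-89 + 65\right) - 115\right) - \frac{3}{8}\right)^{2} = \left(\left(-24 - 115\right) - \frac{3}{8}\right)^{2} = \left(-139 - \frac{3}{8}\right)^{2} = \left(- \frac{1115}{8}\right)^{2} = \frac{1243225}{64}$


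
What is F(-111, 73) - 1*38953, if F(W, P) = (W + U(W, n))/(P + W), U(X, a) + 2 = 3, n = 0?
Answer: -740052/19 ≈ -38950.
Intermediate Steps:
U(X, a) = 1 (U(X, a) = -2 + 3 = 1)
F(W, P) = (1 + W)/(P + W) (F(W, P) = (W + 1)/(P + W) = (1 + W)/(P + W))
F(-111, 73) - 1*38953 = (1 - 111)/(73 - 111) - 1*38953 = -110/(-38) - 38953 = -1/38*(-110) - 38953 = 55/19 - 38953 = -740052/19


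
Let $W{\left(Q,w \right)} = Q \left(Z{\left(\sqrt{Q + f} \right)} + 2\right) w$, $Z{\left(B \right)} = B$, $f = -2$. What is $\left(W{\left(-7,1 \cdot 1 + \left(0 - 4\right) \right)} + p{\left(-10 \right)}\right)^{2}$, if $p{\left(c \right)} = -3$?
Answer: $-2448 + 4914 i \approx -2448.0 + 4914.0 i$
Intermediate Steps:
$W{\left(Q,w \right)} = Q w \left(2 + \sqrt{-2 + Q}\right)$ ($W{\left(Q,w \right)} = Q \left(\sqrt{Q - 2} + 2\right) w = Q \left(\sqrt{-2 + Q} + 2\right) w = Q \left(2 + \sqrt{-2 + Q}\right) w = Q w \left(2 + \sqrt{-2 + Q}\right)$)
$\left(W{\left(-7,1 \cdot 1 + \left(0 - 4\right) \right)} + p{\left(-10 \right)}\right)^{2} = \left(- 7 \left(1 \cdot 1 + \left(0 - 4\right)\right) \left(2 + \sqrt{-2 - 7}\right) - 3\right)^{2} = \left(- 7 \left(1 + \left(0 - 4\right)\right) \left(2 + \sqrt{-9}\right) - 3\right)^{2} = \left(- 7 \left(1 - 4\right) \left(2 + 3 i\right) - 3\right)^{2} = \left(\left(-7\right) \left(-3\right) \left(2 + 3 i\right) - 3\right)^{2} = \left(\left(42 + 63 i\right) - 3\right)^{2} = \left(39 + 63 i\right)^{2}$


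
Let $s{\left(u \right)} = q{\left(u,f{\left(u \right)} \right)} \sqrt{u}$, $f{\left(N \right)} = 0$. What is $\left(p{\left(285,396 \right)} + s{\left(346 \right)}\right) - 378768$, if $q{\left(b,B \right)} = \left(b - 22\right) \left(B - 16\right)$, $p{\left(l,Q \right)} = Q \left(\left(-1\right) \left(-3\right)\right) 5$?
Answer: $-372828 - 5184 \sqrt{346} \approx -4.6926 \cdot 10^{5}$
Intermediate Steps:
$p{\left(l,Q \right)} = 15 Q$ ($p{\left(l,Q \right)} = Q 3 \cdot 5 = 3 Q 5 = 15 Q$)
$q{\left(b,B \right)} = \left(-22 + b\right) \left(-16 + B\right)$
$s{\left(u \right)} = \sqrt{u} \left(352 - 16 u\right)$ ($s{\left(u \right)} = \left(352 - 0 - 16 u + 0 u\right) \sqrt{u} = \left(352 + 0 - 16 u + 0\right) \sqrt{u} = \left(352 - 16 u\right) \sqrt{u} = \sqrt{u} \left(352 - 16 u\right)$)
$\left(p{\left(285,396 \right)} + s{\left(346 \right)}\right) - 378768 = \left(15 \cdot 396 + 16 \sqrt{346} \left(22 - 346\right)\right) - 378768 = \left(5940 + 16 \sqrt{346} \left(22 - 346\right)\right) - 378768 = \left(5940 + 16 \sqrt{346} \left(-324\right)\right) - 378768 = \left(5940 - 5184 \sqrt{346}\right) - 378768 = -372828 - 5184 \sqrt{346}$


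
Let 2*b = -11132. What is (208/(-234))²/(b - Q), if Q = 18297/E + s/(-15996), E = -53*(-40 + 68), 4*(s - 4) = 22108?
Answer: -7912688/55613746719 ≈ -0.00014228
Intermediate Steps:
b = -5566 (b = (½)*(-11132) = -5566)
s = 5531 (s = 4 + (¼)*22108 = 4 + 5527 = 5531)
E = -1484 (E = -53*28 = -1484)
Q = -18805426/1483629 (Q = 18297/(-1484) + 5531/(-15996) = 18297*(-1/1484) + 5531*(-1/15996) = -18297/1484 - 5531/15996 = -18805426/1483629 ≈ -12.675)
(208/(-234))²/(b - Q) = (208/(-234))²/(-5566 - 1*(-18805426/1483629)) = (208*(-1/234))²/(-5566 + 18805426/1483629) = (-8/9)²/(-8239073588/1483629) = (64/81)*(-1483629/8239073588) = -7912688/55613746719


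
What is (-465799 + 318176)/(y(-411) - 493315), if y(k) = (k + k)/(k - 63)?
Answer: 11662217/38971748 ≈ 0.29925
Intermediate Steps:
y(k) = 2*k/(-63 + k) (y(k) = (2*k)/(-63 + k) = 2*k/(-63 + k))
(-465799 + 318176)/(y(-411) - 493315) = (-465799 + 318176)/(2*(-411)/(-63 - 411) - 493315) = -147623/(2*(-411)/(-474) - 493315) = -147623/(2*(-411)*(-1/474) - 493315) = -147623/(137/79 - 493315) = -147623/(-38971748/79) = -147623*(-79/38971748) = 11662217/38971748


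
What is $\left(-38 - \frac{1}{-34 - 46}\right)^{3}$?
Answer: $- \frac{28066748319}{512000} \approx -54818.0$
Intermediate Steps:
$\left(-38 - \frac{1}{-34 - 46}\right)^{3} = \left(-38 - \frac{1}{-80}\right)^{3} = \left(-38 - - \frac{1}{80}\right)^{3} = \left(-38 + \frac{1}{80}\right)^{3} = \left(- \frac{3039}{80}\right)^{3} = - \frac{28066748319}{512000}$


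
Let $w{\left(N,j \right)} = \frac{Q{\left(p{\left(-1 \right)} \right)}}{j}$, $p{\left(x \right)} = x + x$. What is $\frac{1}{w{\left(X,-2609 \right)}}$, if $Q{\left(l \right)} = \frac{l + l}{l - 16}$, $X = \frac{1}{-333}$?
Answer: $- \frac{23481}{2} \approx -11741.0$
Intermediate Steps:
$X = - \frac{1}{333} \approx -0.003003$
$p{\left(x \right)} = 2 x$
$Q{\left(l \right)} = \frac{2 l}{-16 + l}$
$w{\left(N,j \right)} = \frac{2}{9 j}$ ($w{\left(N,j \right)} = \frac{2 \cdot 2 \left(-1\right) \frac{1}{-16 + 2 \left(-1\right)}}{j} = \frac{2 \left(-2\right) \frac{1}{-16 - 2}}{j} = \frac{2 \left(-2\right) \frac{1}{-18}}{j} = \frac{2 \left(-2\right) \left(- \frac{1}{18}\right)}{j} = \frac{2}{9 j}$)
$\frac{1}{w{\left(X,-2609 \right)}} = \frac{1}{\frac{2}{9} \frac{1}{-2609}} = \frac{1}{\frac{2}{9} \left(- \frac{1}{2609}\right)} = \frac{1}{- \frac{2}{23481}} = - \frac{23481}{2}$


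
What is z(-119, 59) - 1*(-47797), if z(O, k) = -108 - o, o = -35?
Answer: 47724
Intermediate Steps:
z(O, k) = -73 (z(O, k) = -108 - 1*(-35) = -108 + 35 = -73)
z(-119, 59) - 1*(-47797) = -73 - 1*(-47797) = -73 + 47797 = 47724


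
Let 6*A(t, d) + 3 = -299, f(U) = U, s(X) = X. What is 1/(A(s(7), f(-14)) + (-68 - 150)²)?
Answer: 3/142421 ≈ 2.1064e-5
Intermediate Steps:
A(t, d) = -151/3 (A(t, d) = -½ + (⅙)*(-299) = -½ - 299/6 = -151/3)
1/(A(s(7), f(-14)) + (-68 - 150)²) = 1/(-151/3 + (-68 - 150)²) = 1/(-151/3 + (-218)²) = 1/(-151/3 + 47524) = 1/(142421/3) = 3/142421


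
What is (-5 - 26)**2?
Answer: 961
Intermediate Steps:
(-5 - 26)**2 = (-31)**2 = 961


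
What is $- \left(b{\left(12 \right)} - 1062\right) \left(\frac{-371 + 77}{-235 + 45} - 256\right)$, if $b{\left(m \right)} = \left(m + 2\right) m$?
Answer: $- \frac{21610662}{95} \approx -2.2748 \cdot 10^{5}$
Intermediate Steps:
$b{\left(m \right)} = m \left(2 + m\right)$ ($b{\left(m \right)} = \left(2 + m\right) m = m \left(2 + m\right)$)
$- \left(b{\left(12 \right)} - 1062\right) \left(\frac{-371 + 77}{-235 + 45} - 256\right) = - \left(12 \left(2 + 12\right) - 1062\right) \left(\frac{-371 + 77}{-235 + 45} - 256\right) = - \left(12 \cdot 14 - 1062\right) \left(- \frac{294}{-190} - 256\right) = - \left(168 - 1062\right) \left(\left(-294\right) \left(- \frac{1}{190}\right) - 256\right) = - \left(-894\right) \left(\frac{147}{95} - 256\right) = - \frac{\left(-894\right) \left(-24173\right)}{95} = \left(-1\right) \frac{21610662}{95} = - \frac{21610662}{95}$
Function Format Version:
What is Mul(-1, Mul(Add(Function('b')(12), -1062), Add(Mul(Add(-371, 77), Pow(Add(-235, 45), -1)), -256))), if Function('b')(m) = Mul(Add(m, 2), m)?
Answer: Rational(-21610662, 95) ≈ -2.2748e+5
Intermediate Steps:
Function('b')(m) = Mul(m, Add(2, m)) (Function('b')(m) = Mul(Add(2, m), m) = Mul(m, Add(2, m)))
Mul(-1, Mul(Add(Function('b')(12), -1062), Add(Mul(Add(-371, 77), Pow(Add(-235, 45), -1)), -256))) = Mul(-1, Mul(Add(Mul(12, Add(2, 12)), -1062), Add(Mul(Add(-371, 77), Pow(Add(-235, 45), -1)), -256))) = Mul(-1, Mul(Add(Mul(12, 14), -1062), Add(Mul(-294, Pow(-190, -1)), -256))) = Mul(-1, Mul(Add(168, -1062), Add(Mul(-294, Rational(-1, 190)), -256))) = Mul(-1, Mul(-894, Add(Rational(147, 95), -256))) = Mul(-1, Mul(-894, Rational(-24173, 95))) = Mul(-1, Rational(21610662, 95)) = Rational(-21610662, 95)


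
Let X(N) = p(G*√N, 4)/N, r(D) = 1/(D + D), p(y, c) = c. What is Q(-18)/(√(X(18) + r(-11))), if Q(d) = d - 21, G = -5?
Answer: -117*√770/35 ≈ -92.760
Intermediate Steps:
r(D) = 1/(2*D)
X(N) = 4/N
Q(d) = -21 + d
Q(-18)/(√(X(18) + r(-11))) = (-21 - 18)/(√(4/18 + (½)/(-11))) = -39/√(4*(1/18) + (½)*(-1/11)) = -39/√(2/9 - 1/22) = -39*3*√770/35 = -117*√770/35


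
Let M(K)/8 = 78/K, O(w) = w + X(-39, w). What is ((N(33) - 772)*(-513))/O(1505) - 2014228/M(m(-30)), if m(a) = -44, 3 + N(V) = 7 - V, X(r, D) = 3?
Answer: 643771471/4524 ≈ 1.4230e+5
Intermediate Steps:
N(V) = 4 - V (N(V) = -3 + (7 - V) = 4 - V)
O(w) = 3 + w (O(w) = w + 3 = 3 + w)
M(K) = 624/K (M(K) = 8*(78/K) = 624/K)
((N(33) - 772)*(-513))/O(1505) - 2014228/M(m(-30)) = (((4 - 1*33) - 772)*(-513))/(3 + 1505) - 2014228/(624/(-44)) = (((4 - 33) - 772)*(-513))/1508 - 2014228/(624*(-1/44)) = ((-29 - 772)*(-513))*(1/1508) - 2014228/(-156/11) = -801*(-513)*(1/1508) - 2014228*(-11/156) = 410913*(1/1508) + 5539127/39 = 410913/1508 + 5539127/39 = 643771471/4524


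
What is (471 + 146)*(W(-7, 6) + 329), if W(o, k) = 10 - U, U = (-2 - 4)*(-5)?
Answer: 190653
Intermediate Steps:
U = 30 (U = -6*(-5) = 30)
W(o, k) = -20 (W(o, k) = 10 - 1*30 = 10 - 30 = -20)
(471 + 146)*(W(-7, 6) + 329) = (471 + 146)*(-20 + 329) = 617*309 = 190653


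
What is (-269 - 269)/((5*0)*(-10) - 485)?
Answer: 538/485 ≈ 1.1093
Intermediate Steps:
(-269 - 269)/((5*0)*(-10) - 485) = -538/(0*(-10) - 485) = -538/(0 - 485) = -538/(-485) = -538*(-1/485) = 538/485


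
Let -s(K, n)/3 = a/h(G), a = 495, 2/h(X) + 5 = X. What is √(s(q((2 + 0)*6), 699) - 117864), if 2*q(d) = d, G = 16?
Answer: 3*I*√56014/2 ≈ 355.01*I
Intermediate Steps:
h(X) = 2/(-5 + X)
q(d) = d/2
s(K, n) = -16335/2 (s(K, n) = -1485/(2/(-5 + 16)) = -1485/(2/11) = -1485/(2*(1/11)) = -1485/2/11 = -1485*11/2 = -3*5445/2 = -16335/2)
√(s(q((2 + 0)*6), 699) - 117864) = √(-16335/2 - 117864) = √(-252063/2) = 3*I*√56014/2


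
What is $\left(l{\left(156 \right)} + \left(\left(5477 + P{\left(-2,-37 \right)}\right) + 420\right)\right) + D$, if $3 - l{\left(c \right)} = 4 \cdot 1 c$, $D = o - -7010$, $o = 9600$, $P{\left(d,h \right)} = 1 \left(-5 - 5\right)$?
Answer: $21876$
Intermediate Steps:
$P{\left(d,h \right)} = -10$ ($P{\left(d,h \right)} = 1 \left(-10\right) = -10$)
$D = 16610$ ($D = 9600 - -7010 = 9600 + 7010 = 16610$)
$l{\left(c \right)} = 3 - 4 c$ ($l{\left(c \right)} = 3 - 4 \cdot 1 c = 3 - 4 c$)
$\left(l{\left(156 \right)} + \left(\left(5477 + P{\left(-2,-37 \right)}\right) + 420\right)\right) + D = \left(\left(3 - 624\right) + \left(\left(5477 - 10\right) + 420\right)\right) + 16610 = \left(\left(3 - 624\right) + \left(5467 + 420\right)\right) + 16610 = \left(-621 + 5887\right) + 16610 = 5266 + 16610 = 21876$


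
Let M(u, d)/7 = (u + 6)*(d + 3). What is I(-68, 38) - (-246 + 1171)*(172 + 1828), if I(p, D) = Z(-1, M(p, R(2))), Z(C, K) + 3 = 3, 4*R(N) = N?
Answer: -1850000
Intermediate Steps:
R(N) = N/4
M(u, d) = 7*(3 + d)*(6 + u) (M(u, d) = 7*((u + 6)*(d + 3)) = 7*((6 + u)*(3 + d)) = 7*((3 + d)*(6 + u)) = 7*(3 + d)*(6 + u))
Z(C, K) = 0 (Z(C, K) = -3 + 3 = 0)
I(p, D) = 0
I(-68, 38) - (-246 + 1171)*(172 + 1828) = 0 - (-246 + 1171)*(172 + 1828) = 0 - 925*2000 = 0 - 1*1850000 = 0 - 1850000 = -1850000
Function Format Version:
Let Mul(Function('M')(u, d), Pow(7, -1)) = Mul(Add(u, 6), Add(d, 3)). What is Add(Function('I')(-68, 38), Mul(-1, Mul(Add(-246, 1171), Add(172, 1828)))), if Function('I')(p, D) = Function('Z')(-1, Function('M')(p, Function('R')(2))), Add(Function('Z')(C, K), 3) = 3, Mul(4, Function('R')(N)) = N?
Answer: -1850000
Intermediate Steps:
Function('R')(N) = Mul(Rational(1, 4), N)
Function('M')(u, d) = Mul(7, Add(3, d), Add(6, u)) (Function('M')(u, d) = Mul(7, Mul(Add(u, 6), Add(d, 3))) = Mul(7, Mul(Add(6, u), Add(3, d))) = Mul(7, Mul(Add(3, d), Add(6, u))) = Mul(7, Add(3, d), Add(6, u)))
Function('Z')(C, K) = 0 (Function('Z')(C, K) = Add(-3, 3) = 0)
Function('I')(p, D) = 0
Add(Function('I')(-68, 38), Mul(-1, Mul(Add(-246, 1171), Add(172, 1828)))) = Add(0, Mul(-1, Mul(Add(-246, 1171), Add(172, 1828)))) = Add(0, Mul(-1, Mul(925, 2000))) = Add(0, Mul(-1, 1850000)) = Add(0, -1850000) = -1850000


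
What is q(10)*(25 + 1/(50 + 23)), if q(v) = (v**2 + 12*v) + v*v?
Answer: 584320/73 ≈ 8004.4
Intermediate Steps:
q(v) = 2*v**2 + 12*v (q(v) = (v**2 + 12*v) + v**2 = 2*v**2 + 12*v)
q(10)*(25 + 1/(50 + 23)) = (2*10*(6 + 10))*(25 + 1/(50 + 23)) = (2*10*16)*(25 + 1/73) = 320*(25 + 1/73) = 320*(1826/73) = 584320/73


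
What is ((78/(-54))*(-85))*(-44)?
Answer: -48620/9 ≈ -5402.2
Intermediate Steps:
((78/(-54))*(-85))*(-44) = ((78*(-1/54))*(-85))*(-44) = -13/9*(-85)*(-44) = (1105/9)*(-44) = -48620/9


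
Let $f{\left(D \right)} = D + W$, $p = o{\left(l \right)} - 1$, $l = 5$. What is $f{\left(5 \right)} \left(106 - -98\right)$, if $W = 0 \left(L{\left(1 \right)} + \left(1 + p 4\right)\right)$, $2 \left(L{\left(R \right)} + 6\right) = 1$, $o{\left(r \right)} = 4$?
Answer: $1020$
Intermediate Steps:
$L{\left(R \right)} = - \frac{11}{2}$ ($L{\left(R \right)} = -6 + \frac{1}{2} \cdot 1 = -6 + \frac{1}{2} = - \frac{11}{2}$)
$p = 3$ ($p = 4 - 1 = 3$)
$W = 0$ ($W = 0 \left(- \frac{11}{2} + \left(1 + 3 \cdot 4\right)\right) = 0 \left(- \frac{11}{2} + \left(1 + 12\right)\right) = 0 \left(- \frac{11}{2} + 13\right) = 0 \cdot \frac{15}{2} = 0$)
$f{\left(D \right)} = D$ ($f{\left(D \right)} = D + 0 = D$)
$f{\left(5 \right)} \left(106 - -98\right) = 5 \left(106 - -98\right) = 5 \left(106 + 98\right) = 5 \cdot 204 = 1020$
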